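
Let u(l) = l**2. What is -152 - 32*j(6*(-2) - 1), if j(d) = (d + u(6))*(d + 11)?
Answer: 1320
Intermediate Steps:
j(d) = (11 + d)*(36 + d) (j(d) = (d + 6**2)*(d + 11) = (d + 36)*(11 + d) = (36 + d)*(11 + d) = (11 + d)*(36 + d))
-152 - 32*j(6*(-2) - 1) = -152 - 32*(396 + (6*(-2) - 1)**2 + 47*(6*(-2) - 1)) = -152 - 32*(396 + (-12 - 1)**2 + 47*(-12 - 1)) = -152 - 32*(396 + (-13)**2 + 47*(-13)) = -152 - 32*(396 + 169 - 611) = -152 - 32*(-46) = -152 + 1472 = 1320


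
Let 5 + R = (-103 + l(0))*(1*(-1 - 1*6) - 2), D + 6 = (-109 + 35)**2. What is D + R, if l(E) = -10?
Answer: 6482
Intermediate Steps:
D = 5470 (D = -6 + (-109 + 35)**2 = -6 + (-74)**2 = -6 + 5476 = 5470)
R = 1012 (R = -5 + (-103 - 10)*(1*(-1 - 1*6) - 2) = -5 - 113*(1*(-1 - 6) - 2) = -5 - 113*(1*(-7) - 2) = -5 - 113*(-7 - 2) = -5 - 113*(-9) = -5 + 1017 = 1012)
D + R = 5470 + 1012 = 6482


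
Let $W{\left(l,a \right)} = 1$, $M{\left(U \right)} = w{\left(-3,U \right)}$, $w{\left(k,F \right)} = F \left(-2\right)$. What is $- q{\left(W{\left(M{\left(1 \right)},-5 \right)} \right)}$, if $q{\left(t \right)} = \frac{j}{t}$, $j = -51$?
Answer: $51$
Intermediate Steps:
$w{\left(k,F \right)} = - 2 F$
$M{\left(U \right)} = - 2 U$
$q{\left(t \right)} = - \frac{51}{t}$
$- q{\left(W{\left(M{\left(1 \right)},-5 \right)} \right)} = - \frac{-51}{1} = - \left(-51\right) 1 = \left(-1\right) \left(-51\right) = 51$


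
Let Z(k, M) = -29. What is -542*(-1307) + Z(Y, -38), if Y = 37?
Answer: 708365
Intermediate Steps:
-542*(-1307) + Z(Y, -38) = -542*(-1307) - 29 = 708394 - 29 = 708365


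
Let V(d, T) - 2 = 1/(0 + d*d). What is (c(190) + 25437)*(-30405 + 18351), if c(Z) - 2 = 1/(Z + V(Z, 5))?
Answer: -2125395734418306/6931201 ≈ -3.0664e+8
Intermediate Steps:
V(d, T) = 2 + d⁻² (V(d, T) = 2 + 1/(0 + d*d) = 2 + 1/(0 + d²) = 2 + 1/(d²) = 2 + d⁻²)
c(Z) = 2 + 1/(2 + Z + Z⁻²) (c(Z) = 2 + 1/(Z + (2 + Z⁻²)) = 2 + 1/(2 + Z + Z⁻²))
(c(190) + 25437)*(-30405 + 18351) = ((2 + 2*190³ + 5*190²)/(1 + 190³ + 2*190²) + 25437)*(-30405 + 18351) = ((2 + 2*6859000 + 5*36100)/(1 + 6859000 + 2*36100) + 25437)*(-12054) = ((2 + 13718000 + 180500)/(1 + 6859000 + 72200) + 25437)*(-12054) = (13898502/6931201 + 25437)*(-12054) = (176322858339/6931201)*(-12054) = -2125395734418306/6931201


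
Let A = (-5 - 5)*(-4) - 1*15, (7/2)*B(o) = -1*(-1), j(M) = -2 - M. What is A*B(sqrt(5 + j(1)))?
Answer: 50/7 ≈ 7.1429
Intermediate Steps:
B(o) = 2/7 (B(o) = 2*(-1*(-1))/7 = (2/7)*1 = 2/7)
A = 25 (A = -10*(-4) - 15 = 40 - 15 = 25)
A*B(sqrt(5 + j(1))) = 25*(2/7) = 50/7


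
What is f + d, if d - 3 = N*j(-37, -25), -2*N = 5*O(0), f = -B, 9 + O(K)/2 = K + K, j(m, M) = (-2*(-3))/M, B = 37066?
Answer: -185369/5 ≈ -37074.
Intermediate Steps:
j(m, M) = 6/M
O(K) = -18 + 4*K (O(K) = -18 + 2*(K + K) = -18 + 2*(2*K) = -18 + 4*K)
f = -37066 (f = -1*37066 = -37066)
N = 45 (N = -5*(-18 + 4*0)/2 = -5*(-18 + 0)/2 = -5*(-18)/2 = -1/2*(-90) = 45)
d = -39/5 (d = 3 + 45*(6/(-25)) = 3 + 45*(6*(-1/25)) = 3 + 45*(-6/25) = 3 - 54/5 = -39/5 ≈ -7.8000)
f + d = -37066 - 39/5 = -185369/5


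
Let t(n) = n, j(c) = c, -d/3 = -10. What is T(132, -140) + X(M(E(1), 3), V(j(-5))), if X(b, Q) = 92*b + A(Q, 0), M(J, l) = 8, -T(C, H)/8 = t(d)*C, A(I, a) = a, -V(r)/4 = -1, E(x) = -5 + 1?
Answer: -30944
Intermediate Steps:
d = 30 (d = -3*(-10) = 30)
E(x) = -4
V(r) = 4 (V(r) = -4*(-1) = 4)
T(C, H) = -240*C
X(b, Q) = 92*b (X(b, Q) = 92*b + 0 = 92*b)
T(132, -140) + X(M(E(1), 3), V(j(-5))) = -240*132 + 92*8 = -31680 + 736 = -30944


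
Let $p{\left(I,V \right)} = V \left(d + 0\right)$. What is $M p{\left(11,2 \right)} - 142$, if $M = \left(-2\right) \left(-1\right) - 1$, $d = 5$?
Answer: $-132$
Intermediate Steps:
$p{\left(I,V \right)} = 5 V$ ($p{\left(I,V \right)} = V \left(5 + 0\right) = V 5 = 5 V$)
$M = 1$ ($M = 2 - 1 = 1$)
$M p{\left(11,2 \right)} - 142 = 1 \cdot 5 \cdot 2 - 142 = 1 \cdot 10 - 142 = 10 - 142 = -132$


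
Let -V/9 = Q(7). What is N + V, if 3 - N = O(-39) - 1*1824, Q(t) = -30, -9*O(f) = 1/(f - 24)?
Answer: 1188998/567 ≈ 2097.0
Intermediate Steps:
O(f) = -1/(9*(-24 + f)) (O(f) = -1/(9*(f - 24)) = -1/(9*(-24 + f)))
V = 270 (V = -9*(-30) = 270)
N = 1035908/567 (N = 3 - (-1/(-216 + 9*(-39)) - 1*1824) = 3 - (-1/(-216 - 351) - 1824) = 3 - (-1/(-567) - 1824) = 3 - (-1*(-1/567) - 1824) = 3 - (1/567 - 1824) = 3 - 1*(-1034207/567) = 3 + 1034207/567 = 1035908/567 ≈ 1827.0)
N + V = 1035908/567 + 270 = 1188998/567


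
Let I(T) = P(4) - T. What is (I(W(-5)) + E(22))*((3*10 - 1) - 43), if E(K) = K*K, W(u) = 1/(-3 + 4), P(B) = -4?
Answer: -6706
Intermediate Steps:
W(u) = 1 (W(u) = 1/1 = 1)
I(T) = -4 - T
E(K) = K²
(I(W(-5)) + E(22))*((3*10 - 1) - 43) = ((-4 - 1*1) + 22²)*((3*10 - 1) - 43) = ((-4 - 1) + 484)*((30 - 1) - 43) = (-5 + 484)*(29 - 43) = 479*(-14) = -6706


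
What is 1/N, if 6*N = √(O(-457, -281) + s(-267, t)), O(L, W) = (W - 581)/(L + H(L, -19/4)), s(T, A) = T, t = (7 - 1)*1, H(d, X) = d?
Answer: -3*I*√13891429/30397 ≈ -0.36784*I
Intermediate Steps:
t = 6 (t = 6*1 = 6)
O(L, W) = (-581 + W)/(2*L) (O(L, W) = (W - 581)/(L + L) = (-581 + W)/((2*L)) = (-581 + W)*(1/(2*L)) = (-581 + W)/(2*L))
N = I*√13891429/1371 (N = √((½)*(-581 - 281)/(-457) - 267)/6 = √((½)*(-1/457)*(-862) - 267)/6 = √(431/457 - 267)/6 = √(-121588/457)/6 = (2*I*√13891429/457)/6 = I*√13891429/1371 ≈ 2.7185*I)
1/N = 1/(I*√13891429/1371) = -3*I*√13891429/30397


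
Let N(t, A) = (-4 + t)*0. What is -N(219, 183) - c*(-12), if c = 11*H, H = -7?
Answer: -924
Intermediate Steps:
c = -77 (c = 11*(-7) = -77)
N(t, A) = 0
-N(219, 183) - c*(-12) = -1*0 - (-77)*(-12) = 0 - 1*924 = 0 - 924 = -924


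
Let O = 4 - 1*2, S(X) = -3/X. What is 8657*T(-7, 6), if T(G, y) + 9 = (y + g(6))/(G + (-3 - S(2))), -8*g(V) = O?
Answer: -2848153/34 ≈ -83769.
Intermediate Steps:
O = 2 (O = 4 - 2 = 2)
g(V) = -¼ (g(V) = -⅛*2 = -¼)
T(G, y) = -9 + (-¼ + y)/(-3/2 + G) (T(G, y) = -9 + (y - ¼)/(G + (-3 - (-3)/2)) = -9 + (-¼ + y)/(G + (-3 - (-3)/2)) = -9 + (-¼ + y)/(G + (-3 - 1*(-3/2))) = -9 + (-¼ + y)/(G + (-3 + 3/2)) = -9 + (-¼ + y)/(G - 3/2) = -9 + (-¼ + y)/(-3/2 + G))
8657*T(-7, 6) = 8657*((53 - 36*(-7) + 4*6)/(2*(-3 + 2*(-7)))) = 8657*((53 + 252 + 24)/(2*(-3 - 14))) = 8657*((½)*329/(-17)) = 8657*((½)*(-1/17)*329) = 8657*(-329/34) = -2848153/34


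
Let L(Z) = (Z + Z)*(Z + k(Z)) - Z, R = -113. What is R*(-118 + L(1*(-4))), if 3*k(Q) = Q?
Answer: 24182/3 ≈ 8060.7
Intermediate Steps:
k(Q) = Q/3
L(Z) = -Z + 8*Z²/3 (L(Z) = (Z + Z)*(Z + Z/3) - Z = (2*Z)*(4*Z/3) - Z = 8*Z²/3 - Z = -Z + 8*Z²/3)
R*(-118 + L(1*(-4))) = -113*(-118 + (1*(-4))*(-3 + 8*(1*(-4)))/3) = -113*(-118 + (⅓)*(-4)*(-3 + 8*(-4))) = -113*(-118 + (⅓)*(-4)*(-3 - 32)) = -113*(-118 + (⅓)*(-4)*(-35)) = -113*(-118 + 140/3) = -113*(-214/3) = 24182/3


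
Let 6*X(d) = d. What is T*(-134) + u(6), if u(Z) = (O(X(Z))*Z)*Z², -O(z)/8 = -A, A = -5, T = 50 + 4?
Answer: -15876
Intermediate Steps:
T = 54
X(d) = d/6
O(z) = -40 (O(z) = -(-8)*(-5) = -8*5 = -40)
u(Z) = -40*Z³ (u(Z) = (-40*Z)*Z² = -40*Z³)
T*(-134) + u(6) = 54*(-134) - 40*6³ = -7236 - 40*216 = -7236 - 8640 = -15876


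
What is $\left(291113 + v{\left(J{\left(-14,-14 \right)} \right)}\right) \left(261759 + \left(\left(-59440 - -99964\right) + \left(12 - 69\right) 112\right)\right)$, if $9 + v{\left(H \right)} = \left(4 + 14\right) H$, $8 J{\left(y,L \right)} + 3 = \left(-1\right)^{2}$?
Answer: $\frac{172272101901}{2} \approx 8.6136 \cdot 10^{10}$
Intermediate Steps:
$J{\left(y,L \right)} = - \frac{1}{4}$ ($J{\left(y,L \right)} = - \frac{3}{8} + \frac{\left(-1\right)^{2}}{8} = - \frac{3}{8} + \frac{1}{8} \cdot 1 = - \frac{3}{8} + \frac{1}{8} = - \frac{1}{4}$)
$v{\left(H \right)} = -9 + 18 H$ ($v{\left(H \right)} = -9 + \left(4 + 14\right) H = -9 + 18 H$)
$\left(291113 + v{\left(J{\left(-14,-14 \right)} \right)}\right) \left(261759 + \left(\left(-59440 - -99964\right) + \left(12 - 69\right) 112\right)\right) = \left(291113 + \left(-9 + 18 \left(- \frac{1}{4}\right)\right)\right) \left(261759 + \left(\left(-59440 - -99964\right) + \left(12 - 69\right) 112\right)\right) = \left(291113 - \frac{27}{2}\right) \left(261759 + \left(\left(-59440 + 99964\right) - 6384\right)\right) = \left(291113 - \frac{27}{2}\right) \left(261759 + \left(40524 - 6384\right)\right) = \frac{582199 \left(261759 + 34140\right)}{2} = \frac{582199}{2} \cdot 295899 = \frac{172272101901}{2}$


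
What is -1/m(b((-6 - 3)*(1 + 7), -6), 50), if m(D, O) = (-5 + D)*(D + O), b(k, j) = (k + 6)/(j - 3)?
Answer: -9/1204 ≈ -0.0074751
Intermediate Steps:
b(k, j) = (6 + k)/(-3 + j)
-1/m(b((-6 - 3)*(1 + 7), -6), 50) = -1/(((6 + (-6 - 3)*(1 + 7))/(-3 - 6))² - 5*(6 + (-6 - 3)*(1 + 7))/(-3 - 6) - 5*50 + ((6 + (-6 - 3)*(1 + 7))/(-3 - 6))*50) = -1/(((6 - 9*8)/(-9))² - 5*(6 - 9*8)/(-9) - 250 + ((6 - 9*8)/(-9))*50) = -1/((-(6 - 72)/9)² - (-5)*(6 - 72)/9 - 250 - (6 - 72)/9*50) = -1/((-⅑*(-66))² - (-5)*(-66)/9 - 250 - ⅑*(-66)*50) = -1/((22/3)² - 5*22/3 - 250 + (22/3)*50) = -1/(484/9 - 110/3 - 250 + 1100/3) = -1/1204/9 = -1*9/1204 = -9/1204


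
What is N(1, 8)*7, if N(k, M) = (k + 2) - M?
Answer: -35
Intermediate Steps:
N(k, M) = 2 + k - M (N(k, M) = (2 + k) - M = 2 + k - M)
N(1, 8)*7 = (2 + 1 - 1*8)*7 = (2 + 1 - 8)*7 = -5*7 = -35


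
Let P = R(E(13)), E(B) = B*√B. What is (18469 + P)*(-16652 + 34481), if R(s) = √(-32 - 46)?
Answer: 329283801 + 17829*I*√78 ≈ 3.2928e+8 + 1.5746e+5*I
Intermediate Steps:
E(B) = B^(3/2)
R(s) = I*√78 (R(s) = √(-78) = I*√78)
P = I*√78 ≈ 8.8318*I
(18469 + P)*(-16652 + 34481) = (18469 + I*√78)*(-16652 + 34481) = (18469 + I*√78)*17829 = 329283801 + 17829*I*√78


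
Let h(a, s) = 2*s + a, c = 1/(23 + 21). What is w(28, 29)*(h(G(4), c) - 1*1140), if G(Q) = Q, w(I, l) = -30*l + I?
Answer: 10521211/11 ≈ 9.5647e+5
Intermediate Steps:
w(I, l) = I - 30*l
c = 1/44 ≈ 0.022727
h(a, s) = a + 2*s
w(28, 29)*(h(G(4), c) - 1*1140) = (28 - 30*29)*((4 + 2*(1/44)) - 1*1140) = (28 - 870)*((4 + 1/22) - 1140) = -842*(89/22 - 1140) = -842*(-24991/22) = 10521211/11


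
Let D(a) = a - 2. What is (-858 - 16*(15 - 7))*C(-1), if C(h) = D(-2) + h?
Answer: 4930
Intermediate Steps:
D(a) = -2 + a
C(h) = -4 + h (C(h) = (-2 - 2) + h = -4 + h)
(-858 - 16*(15 - 7))*C(-1) = (-858 - 16*(15 - 7))*(-4 - 1) = (-858 - 16*8)*(-5) = (-858 - 128)*(-5) = -986*(-5) = 4930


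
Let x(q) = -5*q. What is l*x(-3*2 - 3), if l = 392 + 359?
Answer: 33795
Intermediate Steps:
l = 751
l*x(-3*2 - 3) = 751*(-5*(-3*2 - 3)) = 751*(-5*(-6 - 3)) = 751*(-5*(-9)) = 751*45 = 33795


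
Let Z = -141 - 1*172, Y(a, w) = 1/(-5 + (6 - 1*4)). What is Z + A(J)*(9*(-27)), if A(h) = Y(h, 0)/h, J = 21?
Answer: -2164/7 ≈ -309.14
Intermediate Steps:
Y(a, w) = -⅓ (Y(a, w) = 1/(-5 + (6 - 4)) = 1/(-5 + 2) = 1/(-3) = -⅓)
A(h) = -1/(3*h)
Z = -313 (Z = -141 - 172 = -313)
Z + A(J)*(9*(-27)) = -313 + (-⅓/21)*(9*(-27)) = -313 - ⅓*1/21*(-243) = -313 - 1/63*(-243) = -313 + 27/7 = -2164/7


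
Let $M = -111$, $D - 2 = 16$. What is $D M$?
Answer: $-1998$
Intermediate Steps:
$D = 18$ ($D = 2 + 16 = 18$)
$D M = 18 \left(-111\right) = -1998$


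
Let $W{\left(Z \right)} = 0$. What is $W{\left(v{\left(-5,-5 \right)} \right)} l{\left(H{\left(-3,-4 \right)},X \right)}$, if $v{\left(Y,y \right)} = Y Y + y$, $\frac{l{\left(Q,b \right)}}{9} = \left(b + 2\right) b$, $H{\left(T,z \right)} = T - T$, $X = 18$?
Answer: $0$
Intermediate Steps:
$H{\left(T,z \right)} = 0$
$l{\left(Q,b \right)} = 9 b \left(2 + b\right)$ ($l{\left(Q,b \right)} = 9 \left(b + 2\right) b = 9 \left(2 + b\right) b = 9 b \left(2 + b\right)$)
$v{\left(Y,y \right)} = y + Y^{2}$ ($v{\left(Y,y \right)} = Y^{2} + y = y + Y^{2}$)
$W{\left(v{\left(-5,-5 \right)} \right)} l{\left(H{\left(-3,-4 \right)},X \right)} = 0 \cdot 9 \cdot 18 \left(2 + 18\right) = 0 \cdot 9 \cdot 18 \cdot 20 = 0 \cdot 3240 = 0$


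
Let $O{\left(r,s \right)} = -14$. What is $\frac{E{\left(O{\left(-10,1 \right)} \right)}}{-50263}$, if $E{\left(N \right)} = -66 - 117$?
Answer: $\frac{183}{50263} \approx 0.0036408$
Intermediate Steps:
$E{\left(N \right)} = -183$
$\frac{E{\left(O{\left(-10,1 \right)} \right)}}{-50263} = - \frac{183}{-50263} = \left(-183\right) \left(- \frac{1}{50263}\right) = \frac{183}{50263}$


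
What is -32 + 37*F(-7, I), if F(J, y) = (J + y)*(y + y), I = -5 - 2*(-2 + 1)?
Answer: 2188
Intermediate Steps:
I = -3 (I = -5 - 2*(-1) = -5 + 2 = -3)
F(J, y) = 2*y*(J + y) (F(J, y) = (J + y)*(2*y) = 2*y*(J + y))
-32 + 37*F(-7, I) = -32 + 37*(2*(-3)*(-7 - 3)) = -32 + 37*(2*(-3)*(-10)) = -32 + 37*60 = -32 + 2220 = 2188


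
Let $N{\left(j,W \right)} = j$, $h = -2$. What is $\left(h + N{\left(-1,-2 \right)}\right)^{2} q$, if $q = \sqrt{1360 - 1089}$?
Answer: $9 \sqrt{271} \approx 148.16$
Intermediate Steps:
$q = \sqrt{271} \approx 16.462$
$\left(h + N{\left(-1,-2 \right)}\right)^{2} q = \left(-2 - 1\right)^{2} \sqrt{271} = \left(-3\right)^{2} \sqrt{271} = 9 \sqrt{271}$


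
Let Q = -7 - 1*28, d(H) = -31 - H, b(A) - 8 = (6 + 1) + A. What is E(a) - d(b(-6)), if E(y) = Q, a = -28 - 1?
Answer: 5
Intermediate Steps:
b(A) = 15 + A (b(A) = 8 + ((6 + 1) + A) = 8 + (7 + A) = 15 + A)
Q = -35 (Q = -7 - 28 = -35)
a = -29
E(y) = -35
E(a) - d(b(-6)) = -35 - (-31 - (15 - 6)) = -35 - (-31 - 1*9) = -35 - (-31 - 9) = -35 - 1*(-40) = -35 + 40 = 5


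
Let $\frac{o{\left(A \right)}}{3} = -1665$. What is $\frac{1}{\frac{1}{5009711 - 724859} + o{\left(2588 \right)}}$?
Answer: $- \frac{4284852}{21402835739} \approx -0.0002002$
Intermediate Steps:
$o{\left(A \right)} = -4995$ ($o{\left(A \right)} = 3 \left(-1665\right) = -4995$)
$\frac{1}{\frac{1}{5009711 - 724859} + o{\left(2588 \right)}} = \frac{1}{\frac{1}{5009711 - 724859} - 4995} = \frac{1}{\frac{1}{4284852} - 4995} = \frac{1}{- \frac{21402835739}{4284852}} = - \frac{4284852}{21402835739}$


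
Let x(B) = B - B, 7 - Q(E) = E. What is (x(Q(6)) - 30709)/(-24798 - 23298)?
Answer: 30709/48096 ≈ 0.63849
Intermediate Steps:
Q(E) = 7 - E
x(B) = 0
(x(Q(6)) - 30709)/(-24798 - 23298) = (0 - 30709)/(-24798 - 23298) = -30709/(-48096) = -30709*(-1/48096) = 30709/48096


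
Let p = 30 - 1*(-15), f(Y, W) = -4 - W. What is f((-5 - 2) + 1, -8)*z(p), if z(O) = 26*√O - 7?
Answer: -28 + 312*√5 ≈ 669.65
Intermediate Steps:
p = 45 (p = 30 + 15 = 45)
z(O) = -7 + 26*√O
f((-5 - 2) + 1, -8)*z(p) = (-4 - 1*(-8))*(-7 + 26*√45) = (-4 + 8)*(-7 + 26*(3*√5)) = 4*(-7 + 78*√5) = -28 + 312*√5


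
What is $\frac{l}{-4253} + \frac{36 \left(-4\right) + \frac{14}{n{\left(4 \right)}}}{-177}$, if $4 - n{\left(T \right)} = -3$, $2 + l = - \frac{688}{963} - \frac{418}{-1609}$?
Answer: $\frac{312145535942}{388803105909} \approx 0.80284$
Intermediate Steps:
$l = - \frac{3803392}{1549467}$ ($l = -2 - \left(- \frac{418}{1609} + \frac{688}{963}\right) = -2 - \frac{704458}{1549467} = - \frac{3803392}{1549467} \approx -2.4546$)
$n{\left(T \right)} = 7$ ($n{\left(T \right)} = 4 - -3 = 4 + 3 = 7$)
$\frac{l}{-4253} + \frac{36 \left(-4\right) + \frac{14}{n{\left(4 \right)}}}{-177} = - \frac{3803392}{1549467 \left(-4253\right)} + \frac{36 \left(-4\right) + \frac{14}{7}}{-177} = \left(- \frac{3803392}{1549467}\right) \left(- \frac{1}{4253}\right) + \left(-144 + 14 \cdot \frac{1}{7}\right) \left(- \frac{1}{177}\right) = \frac{3803392}{6589883151} + \left(-144 + 2\right) \left(- \frac{1}{177}\right) = \frac{3803392}{6589883151} - - \frac{142}{177} = \frac{3803392}{6589883151} + \frac{142}{177} = \frac{312145535942}{388803105909}$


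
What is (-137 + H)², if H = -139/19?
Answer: 7518564/361 ≈ 20827.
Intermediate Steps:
H = -139/19 (H = -139*1/19 = -139/19 ≈ -7.3158)
(-137 + H)² = (-137 - 139/19)² = (-2742/19)² = 7518564/361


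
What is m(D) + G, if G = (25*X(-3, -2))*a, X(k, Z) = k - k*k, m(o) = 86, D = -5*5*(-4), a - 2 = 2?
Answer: -1114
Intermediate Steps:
a = 4 (a = 2 + 2 = 4)
D = 100 (D = -25*(-4) = 100)
X(k, Z) = k - k²
G = -1200 (G = (25*(-3*(1 - 1*(-3))))*4 = (25*(-3*(1 + 3)))*4 = (25*(-3*4))*4 = (25*(-12))*4 = -300*4 = -1200)
m(D) + G = 86 - 1200 = -1114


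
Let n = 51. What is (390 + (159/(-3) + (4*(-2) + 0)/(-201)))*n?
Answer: 1151665/67 ≈ 17189.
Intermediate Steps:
(390 + (159/(-3) + (4*(-2) + 0)/(-201)))*n = (390 + (159/(-3) + (4*(-2) + 0)/(-201)))*51 = (390 + (159*(-1/3) + (-8 + 0)*(-1/201)))*51 = (390 + (-53 - 8*(-1/201)))*51 = (390 + (-53 + 8/201))*51 = (390 - 10645/201)*51 = (67745/201)*51 = 1151665/67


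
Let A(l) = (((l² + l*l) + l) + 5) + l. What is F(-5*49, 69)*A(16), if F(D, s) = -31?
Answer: -17019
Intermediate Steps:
A(l) = 5 + 2*l + 2*l² (A(l) = (((l² + l²) + l) + 5) + l = ((2*l² + l) + 5) + l = ((l + 2*l²) + 5) + l = (5 + l + 2*l²) + l = 5 + 2*l + 2*l²)
F(-5*49, 69)*A(16) = -31*(5 + 2*16 + 2*16²) = -31*(5 + 32 + 2*256) = -31*(5 + 32 + 512) = -31*549 = -17019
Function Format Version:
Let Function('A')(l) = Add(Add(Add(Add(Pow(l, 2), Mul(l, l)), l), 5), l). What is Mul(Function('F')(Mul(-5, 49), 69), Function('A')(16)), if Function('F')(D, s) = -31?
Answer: -17019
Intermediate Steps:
Function('A')(l) = Add(5, Mul(2, l), Mul(2, Pow(l, 2))) (Function('A')(l) = Add(Add(Add(Add(Pow(l, 2), Pow(l, 2)), l), 5), l) = Add(Add(Add(Mul(2, Pow(l, 2)), l), 5), l) = Add(Add(Add(l, Mul(2, Pow(l, 2))), 5), l) = Add(Add(5, l, Mul(2, Pow(l, 2))), l) = Add(5, Mul(2, l), Mul(2, Pow(l, 2))))
Mul(Function('F')(Mul(-5, 49), 69), Function('A')(16)) = Mul(-31, Add(5, Mul(2, 16), Mul(2, Pow(16, 2)))) = Mul(-31, Add(5, 32, Mul(2, 256))) = Mul(-31, Add(5, 32, 512)) = Mul(-31, 549) = -17019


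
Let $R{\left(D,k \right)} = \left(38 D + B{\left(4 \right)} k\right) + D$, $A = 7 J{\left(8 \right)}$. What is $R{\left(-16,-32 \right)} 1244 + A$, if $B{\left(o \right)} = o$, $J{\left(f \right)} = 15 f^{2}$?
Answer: $-928768$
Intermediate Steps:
$A = 6720$ ($A = 7 \cdot 15 \cdot 8^{2} = 7 \cdot 15 \cdot 64 = 7 \cdot 960 = 6720$)
$R{\left(D,k \right)} = 4 k + 39 D$ ($R{\left(D,k \right)} = \left(38 D + 4 k\right) + D = \left(4 k + 38 D\right) + D = 4 k + 39 D$)
$R{\left(-16,-32 \right)} 1244 + A = \left(4 \left(-32\right) + 39 \left(-16\right)\right) 1244 + 6720 = \left(-128 - 624\right) 1244 + 6720 = \left(-752\right) 1244 + 6720 = -935488 + 6720 = -928768$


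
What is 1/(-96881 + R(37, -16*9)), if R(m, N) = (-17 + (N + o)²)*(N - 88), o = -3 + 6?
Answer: -1/4705329 ≈ -2.1253e-7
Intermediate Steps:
o = 3
R(m, N) = (-88 + N)*(-17 + (3 + N)²) (R(m, N) = (-17 + (N + 3)²)*(N - 88) = (-17 + (3 + N)²)*(-88 + N) = (-88 + N)*(-17 + (3 + N)²))
1/(-96881 + R(37, -16*9)) = 1/(-96881 + (704 + (-16*9)³ - (-8576)*9 - 82*(-16*9)²)) = 1/(-96881 + (704 + (-144)³ - 536*(-144) - 82*(-144)²)) = 1/(-96881 + (704 - 2985984 + 77184 - 82*20736)) = 1/(-96881 + (704 - 2985984 + 77184 - 1700352)) = 1/(-96881 - 4608448) = 1/(-4705329) = -1/4705329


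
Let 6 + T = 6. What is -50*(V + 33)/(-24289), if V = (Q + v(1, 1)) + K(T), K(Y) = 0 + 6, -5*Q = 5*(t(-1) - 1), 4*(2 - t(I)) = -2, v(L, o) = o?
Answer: 1925/24289 ≈ 0.079254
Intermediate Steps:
t(I) = 5/2 (t(I) = 2 - ¼*(-2) = 2 + ½ = 5/2)
T = 0 (T = -6 + 6 = 0)
Q = -3/2 (Q = -(5/2 - 1) = -3/2 ≈ -1.5000)
K(Y) = 6
V = 11/2 (V = (-3/2 + 1) + 6 = -½ + 6 = 11/2 ≈ 5.5000)
-50*(V + 33)/(-24289) = -50*(11/2 + 33)/(-24289) = -50*77/2*(-1/24289) = -1925*(-1/24289) = 1925/24289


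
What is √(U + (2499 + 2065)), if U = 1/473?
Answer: √1021099629/473 ≈ 67.557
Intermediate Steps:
U = 1/473 ≈ 0.0021142
√(U + (2499 + 2065)) = √(1/473 + (2499 + 2065)) = √(1/473 + 4564) = √(2158773/473) = √1021099629/473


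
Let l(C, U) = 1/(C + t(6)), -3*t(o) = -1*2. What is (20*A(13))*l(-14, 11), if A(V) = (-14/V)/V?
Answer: 21/169 ≈ 0.12426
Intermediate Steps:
t(o) = 2/3 (t(o) = -(-1)*2/3 = -1/3*(-2) = 2/3)
l(C, U) = 1/(2/3 + C) (l(C, U) = 1/(C + 2/3) = 1/(2/3 + C))
A(V) = -14/V**2
(20*A(13))*l(-14, 11) = (20*(-14/13**2))*(3/(2 + 3*(-14))) = (20*(-14*1/169))*(3/(2 - 42)) = (20*(-14/169))*(3/(-40)) = -840*(-1)/(169*40) = -280/169*(-3/40) = 21/169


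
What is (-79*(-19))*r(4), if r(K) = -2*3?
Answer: -9006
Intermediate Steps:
r(K) = -6
(-79*(-19))*r(4) = -79*(-19)*(-6) = 1501*(-6) = -9006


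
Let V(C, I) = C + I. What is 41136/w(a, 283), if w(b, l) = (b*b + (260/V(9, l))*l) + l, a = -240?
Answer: 500488/707309 ≈ 0.70759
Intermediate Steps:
w(b, l) = l + b**2 + 260*l/(9 + l) (w(b, l) = (b*b + (260/(9 + l))*l) + l = (b**2 + 260*l/(9 + l)) + l = l + b**2 + 260*l/(9 + l))
41136/w(a, 283) = 41136/(((260*283 + (9 + 283)*(283 + (-240)**2))/(9 + 283))) = 41136/(((73580 + 292*(283 + 57600))/292)) = 41136/(((73580 + 292*57883)/292)) = 41136/(((73580 + 16901836)/292)) = 41136/(((1/292)*16975416)) = 41136/(4243854/73) = 41136*(73/4243854) = 500488/707309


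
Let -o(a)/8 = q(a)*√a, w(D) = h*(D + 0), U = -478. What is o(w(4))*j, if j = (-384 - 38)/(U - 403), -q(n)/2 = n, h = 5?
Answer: 270080*√5/881 ≈ 685.49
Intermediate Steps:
q(n) = -2*n
w(D) = 5*D (w(D) = 5*(D + 0) = 5*D)
o(a) = 16*a^(3/2) (o(a) = -8*(-2*a)*√a = -(-16)*a^(3/2) = 16*a^(3/2))
j = 422/881 (j = (-384 - 38)/(-478 - 403) = -422/(-881) = -422*(-1/881) = 422/881 ≈ 0.47900)
o(w(4))*j = (16*(5*4)^(3/2))*(422/881) = (16*20^(3/2))*(422/881) = (16*(40*√5))*(422/881) = (640*√5)*(422/881) = 270080*√5/881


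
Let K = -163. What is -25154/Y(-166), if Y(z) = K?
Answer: 25154/163 ≈ 154.32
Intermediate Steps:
Y(z) = -163
-25154/Y(-166) = -25154/(-163) = -25154*(-1/163) = 25154/163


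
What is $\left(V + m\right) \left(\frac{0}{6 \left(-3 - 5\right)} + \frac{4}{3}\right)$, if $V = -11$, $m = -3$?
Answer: $- \frac{56}{3} \approx -18.667$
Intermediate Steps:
$\left(V + m\right) \left(\frac{0}{6 \left(-3 - 5\right)} + \frac{4}{3}\right) = \left(-11 - 3\right) \left(\frac{0}{6 \left(-3 - 5\right)} + \frac{4}{3}\right) = - 14 \left(\frac{0}{6 \left(-8\right)} + 4 \cdot \frac{1}{3}\right) = - 14 \left(\frac{0}{-48} + \frac{4}{3}\right) = - 14 \left(0 \left(- \frac{1}{48}\right) + \frac{4}{3}\right) = - 14 \left(0 + \frac{4}{3}\right) = \left(-14\right) \frac{4}{3} = - \frac{56}{3}$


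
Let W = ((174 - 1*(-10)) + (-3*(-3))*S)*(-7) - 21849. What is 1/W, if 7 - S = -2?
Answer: -1/23704 ≈ -4.2187e-5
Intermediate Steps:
S = 9 (S = 7 - 1*(-2) = 7 + 2 = 9)
W = -23704 (W = ((174 - 1*(-10)) - 3*(-3)*9)*(-7) - 21849 = ((174 + 10) + 9*9)*(-7) - 21849 = (184 + 81)*(-7) - 21849 = 265*(-7) - 21849 = -1855 - 21849 = -23704)
1/W = 1/(-23704) = -1/23704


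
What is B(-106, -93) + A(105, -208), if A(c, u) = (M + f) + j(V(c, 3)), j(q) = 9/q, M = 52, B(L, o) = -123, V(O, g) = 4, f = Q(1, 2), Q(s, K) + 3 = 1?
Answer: -283/4 ≈ -70.750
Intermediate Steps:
Q(s, K) = -2 (Q(s, K) = -3 + 1 = -2)
f = -2
A(c, u) = 209/4 (A(c, u) = (52 - 2) + 9/4 = 50 + 9*(1/4) = 50 + 9/4 = 209/4)
B(-106, -93) + A(105, -208) = -123 + 209/4 = -283/4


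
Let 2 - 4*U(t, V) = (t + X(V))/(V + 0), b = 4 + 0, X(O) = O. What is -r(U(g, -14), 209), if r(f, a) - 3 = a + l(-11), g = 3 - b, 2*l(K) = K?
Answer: -413/2 ≈ -206.50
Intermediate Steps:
l(K) = K/2
b = 4
g = -1 (g = 3 - 1*4 = 3 - 4 = -1)
U(t, V) = ½ - (V + t)/(4*V) (U(t, V) = ½ - (t + V)/(4*(V + 0)) = ½ - (V + t)/(4*V))
r(f, a) = -5/2 + a (r(f, a) = 3 + (a + (½)*(-11)) = 3 + (a - 11/2) = 3 + (-11/2 + a) = -5/2 + a)
-r(U(g, -14), 209) = -(-5/2 + 209) = -1*413/2 = -413/2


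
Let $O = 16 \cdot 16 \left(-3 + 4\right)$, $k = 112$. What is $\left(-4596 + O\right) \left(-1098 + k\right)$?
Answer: $4279240$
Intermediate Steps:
$O = 256$ ($O = 256 \cdot 1 = 256$)
$\left(-4596 + O\right) \left(-1098 + k\right) = \left(-4596 + 256\right) \left(-1098 + 112\right) = \left(-4340\right) \left(-986\right) = 4279240$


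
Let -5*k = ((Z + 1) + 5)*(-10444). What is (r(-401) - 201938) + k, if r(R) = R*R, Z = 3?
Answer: -111689/5 ≈ -22338.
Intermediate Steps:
r(R) = R**2
k = 93996/5 (k = -((3 + 1) + 5)*(-10444)/5 = -(4 + 5)*(-10444)/5 = -9*(-10444)/5 = -1/5*(-93996) = 93996/5 ≈ 18799.)
(r(-401) - 201938) + k = ((-401)**2 - 201938) + 93996/5 = (160801 - 201938) + 93996/5 = -41137 + 93996/5 = -111689/5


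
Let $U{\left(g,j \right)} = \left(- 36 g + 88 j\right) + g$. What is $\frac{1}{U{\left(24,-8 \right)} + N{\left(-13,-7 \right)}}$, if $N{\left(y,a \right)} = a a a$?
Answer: $- \frac{1}{1887} \approx -0.00052994$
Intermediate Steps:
$N{\left(y,a \right)} = a^{3}$ ($N{\left(y,a \right)} = a^{2} a = a^{3}$)
$U{\left(g,j \right)} = - 35 g + 88 j$
$\frac{1}{U{\left(24,-8 \right)} + N{\left(-13,-7 \right)}} = \frac{1}{\left(\left(-35\right) 24 + 88 \left(-8\right)\right) + \left(-7\right)^{3}} = \frac{1}{\left(-840 - 704\right) - 343} = \frac{1}{-1544 - 343} = \frac{1}{-1887} = - \frac{1}{1887}$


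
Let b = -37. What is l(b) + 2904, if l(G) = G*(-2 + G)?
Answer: 4347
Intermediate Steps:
l(b) + 2904 = -37*(-2 - 37) + 2904 = -37*(-39) + 2904 = 1443 + 2904 = 4347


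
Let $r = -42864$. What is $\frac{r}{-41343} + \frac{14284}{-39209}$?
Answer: $\frac{363370388}{540339229} \approx 0.67249$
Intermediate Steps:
$\frac{r}{-41343} + \frac{14284}{-39209} = - \frac{42864}{-41343} + \frac{14284}{-39209} = \left(-42864\right) \left(- \frac{1}{41343}\right) + 14284 \left(- \frac{1}{39209}\right) = \frac{14288}{13781} - \frac{14284}{39209} = \frac{363370388}{540339229}$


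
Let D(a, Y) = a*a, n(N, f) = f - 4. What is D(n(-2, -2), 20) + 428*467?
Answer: 199912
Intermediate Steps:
n(N, f) = -4 + f
D(a, Y) = a²
D(n(-2, -2), 20) + 428*467 = (-4 - 2)² + 428*467 = (-6)² + 199876 = 36 + 199876 = 199912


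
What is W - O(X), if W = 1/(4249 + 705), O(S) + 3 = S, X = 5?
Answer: -9907/4954 ≈ -1.9998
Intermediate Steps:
O(S) = -3 + S
W = 1/4954 ≈ 0.00020186
W - O(X) = 1/4954 - (-3 + 5) = 1/4954 - 1*2 = 1/4954 - 2 = -9907/4954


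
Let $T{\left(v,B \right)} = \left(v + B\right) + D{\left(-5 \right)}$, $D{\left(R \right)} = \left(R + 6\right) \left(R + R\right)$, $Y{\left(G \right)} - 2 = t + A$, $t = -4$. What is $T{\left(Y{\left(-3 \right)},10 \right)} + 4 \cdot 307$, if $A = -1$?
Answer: $1225$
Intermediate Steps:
$Y{\left(G \right)} = -3$ ($Y{\left(G \right)} = 2 - 5 = -3$)
$D{\left(R \right)} = 2 R \left(6 + R\right)$ ($D{\left(R \right)} = \left(6 + R\right) 2 R = 2 R \left(6 + R\right)$)
$T{\left(v,B \right)} = -10 + B + v$ ($T{\left(v,B \right)} = \left(v + B\right) + 2 \left(-5\right) \left(6 - 5\right) = \left(B + v\right) + 2 \left(-5\right) 1 = \left(B + v\right) - 10 = -10 + B + v$)
$T{\left(Y{\left(-3 \right)},10 \right)} + 4 \cdot 307 = \left(-10 + 10 - 3\right) + 4 \cdot 307 = -3 + 1228 = 1225$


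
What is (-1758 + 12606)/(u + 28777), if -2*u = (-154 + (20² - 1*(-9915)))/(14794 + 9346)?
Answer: 523741440/1389343399 ≈ 0.37697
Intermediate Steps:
u = -10161/48280 (u = -(-154 + (20² - 1*(-9915)))/(2*(14794 + 9346)) = -(-154 + (400 + 9915))/(2*24140) = -(-154 + 10315)/(2*24140) = -10161/(2*24140) = -½*10161/24140 = -10161/48280 ≈ -0.21046)
(-1758 + 12606)/(u + 28777) = (-1758 + 12606)/(-10161/48280 + 28777) = 10848/(1389343399/48280) = 10848*(48280/1389343399) = 523741440/1389343399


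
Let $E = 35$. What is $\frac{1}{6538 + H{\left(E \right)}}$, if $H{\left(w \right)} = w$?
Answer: $\frac{1}{6573} \approx 0.00015214$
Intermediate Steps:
$\frac{1}{6538 + H{\left(E \right)}} = \frac{1}{6538 + 35} = \frac{1}{6573}$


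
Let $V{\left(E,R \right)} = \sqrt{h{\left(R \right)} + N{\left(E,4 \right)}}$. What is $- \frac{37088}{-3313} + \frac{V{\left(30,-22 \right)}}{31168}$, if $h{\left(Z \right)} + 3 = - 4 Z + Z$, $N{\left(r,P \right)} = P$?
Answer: $\frac{37088}{3313} + \frac{\sqrt{67}}{31168} \approx 11.195$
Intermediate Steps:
$h{\left(Z \right)} = -3 - 3 Z$ ($h{\left(Z \right)} = -3 + \left(- 4 Z + Z\right) = -3 - 3 Z$)
$V{\left(E,R \right)} = \sqrt{1 - 3 R}$ ($V{\left(E,R \right)} = \sqrt{\left(-3 - 3 R\right) + 4} = \sqrt{1 - 3 R}$)
$- \frac{37088}{-3313} + \frac{V{\left(30,-22 \right)}}{31168} = - \frac{37088}{-3313} + \frac{\sqrt{1 - -66}}{31168} = \left(-37088\right) \left(- \frac{1}{3313}\right) + \sqrt{1 + 66} \cdot \frac{1}{31168} = \frac{37088}{3313} + \sqrt{67} \cdot \frac{1}{31168} = \frac{37088}{3313} + \frac{\sqrt{67}}{31168}$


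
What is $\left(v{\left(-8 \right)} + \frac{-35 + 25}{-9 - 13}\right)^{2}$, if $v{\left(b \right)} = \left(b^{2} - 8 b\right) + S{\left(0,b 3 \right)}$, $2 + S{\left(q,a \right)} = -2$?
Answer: $\frac{1874161}{121} \approx 15489.0$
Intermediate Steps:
$S{\left(q,a \right)} = -4$ ($S{\left(q,a \right)} = -2 - 2 = -4$)
$v{\left(b \right)} = -4 + b^{2} - 8 b$ ($v{\left(b \right)} = \left(b^{2} - 8 b\right) - 4 = -4 + b^{2} - 8 b$)
$\left(v{\left(-8 \right)} + \frac{-35 + 25}{-9 - 13}\right)^{2} = \left(\left(-4 + \left(-8\right)^{2} - -64\right) + \frac{-35 + 25}{-9 - 13}\right)^{2} = \left(\left(-4 + 64 + 64\right) - \frac{10}{-22}\right)^{2} = \left(124 - - \frac{5}{11}\right)^{2} = \left(124 + \frac{5}{11}\right)^{2} = \left(\frac{1369}{11}\right)^{2} = \frac{1874161}{121}$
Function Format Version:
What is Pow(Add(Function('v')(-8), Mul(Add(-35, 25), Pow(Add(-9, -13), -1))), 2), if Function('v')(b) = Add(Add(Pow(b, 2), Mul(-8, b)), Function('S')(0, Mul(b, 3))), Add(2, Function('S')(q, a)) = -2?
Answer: Rational(1874161, 121) ≈ 15489.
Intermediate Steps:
Function('S')(q, a) = -4 (Function('S')(q, a) = Add(-2, -2) = -4)
Function('v')(b) = Add(-4, Pow(b, 2), Mul(-8, b)) (Function('v')(b) = Add(Add(Pow(b, 2), Mul(-8, b)), -4) = Add(-4, Pow(b, 2), Mul(-8, b)))
Pow(Add(Function('v')(-8), Mul(Add(-35, 25), Pow(Add(-9, -13), -1))), 2) = Pow(Add(Add(-4, Pow(-8, 2), Mul(-8, -8)), Mul(Add(-35, 25), Pow(Add(-9, -13), -1))), 2) = Pow(Add(Add(-4, 64, 64), Mul(-10, Pow(-22, -1))), 2) = Pow(Add(124, Mul(-10, Rational(-1, 22))), 2) = Pow(Add(124, Rational(5, 11)), 2) = Pow(Rational(1369, 11), 2) = Rational(1874161, 121)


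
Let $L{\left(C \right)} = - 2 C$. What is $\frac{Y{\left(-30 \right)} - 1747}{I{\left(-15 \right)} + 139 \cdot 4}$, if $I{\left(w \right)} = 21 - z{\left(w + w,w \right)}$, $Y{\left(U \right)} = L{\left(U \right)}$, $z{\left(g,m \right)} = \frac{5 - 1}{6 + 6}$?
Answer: $- \frac{5061}{1730} \approx -2.9254$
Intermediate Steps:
$z{\left(g,m \right)} = \frac{1}{3}$ ($z{\left(g,m \right)} = \frac{4}{12} = 4 \cdot \frac{1}{12} = \frac{1}{3}$)
$Y{\left(U \right)} = - 2 U$
$I{\left(w \right)} = \frac{62}{3}$ ($I{\left(w \right)} = 21 - \frac{1}{3} = \frac{62}{3}$)
$\frac{Y{\left(-30 \right)} - 1747}{I{\left(-15 \right)} + 139 \cdot 4} = \frac{\left(-2\right) \left(-30\right) - 1747}{\frac{62}{3} + 139 \cdot 4} = \frac{60 - 1747}{\frac{62}{3} + 556} = - \frac{1687}{\frac{1730}{3}} = \left(-1687\right) \frac{3}{1730} = - \frac{5061}{1730}$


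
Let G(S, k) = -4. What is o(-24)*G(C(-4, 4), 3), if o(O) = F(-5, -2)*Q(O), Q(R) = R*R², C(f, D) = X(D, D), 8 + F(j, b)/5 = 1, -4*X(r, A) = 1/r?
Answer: -1935360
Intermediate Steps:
X(r, A) = -1/(4*r)
F(j, b) = -35 (F(j, b) = -40 + 5*1 = -40 + 5 = -35)
C(f, D) = -1/(4*D)
Q(R) = R³
o(O) = -35*O³
o(-24)*G(C(-4, 4), 3) = -35*(-24)³*(-4) = -35*(-13824)*(-4) = 483840*(-4) = -1935360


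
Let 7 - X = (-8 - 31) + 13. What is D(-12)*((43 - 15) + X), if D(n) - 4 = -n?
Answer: 976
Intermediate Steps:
X = 33 (X = 7 - ((-8 - 31) + 13) = 7 - (-39 + 13) = 7 - 1*(-26) = 7 + 26 = 33)
D(n) = 4 - n
D(-12)*((43 - 15) + X) = (4 - 1*(-12))*((43 - 15) + 33) = (4 + 12)*(28 + 33) = 16*61 = 976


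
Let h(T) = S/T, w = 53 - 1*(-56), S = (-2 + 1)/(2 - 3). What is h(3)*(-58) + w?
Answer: 269/3 ≈ 89.667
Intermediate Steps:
S = 1 (S = -1/(-1) = -1*(-1) = 1)
w = 109 (w = 53 + 56 = 109)
h(T) = 1/T
h(3)*(-58) + w = -58/3 + 109 = 269/3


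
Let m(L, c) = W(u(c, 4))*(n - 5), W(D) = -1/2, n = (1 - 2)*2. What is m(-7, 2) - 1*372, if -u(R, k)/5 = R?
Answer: -737/2 ≈ -368.50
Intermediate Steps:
u(R, k) = -5*R
n = -2 (n = -1*2 = -2)
W(D) = -½ (W(D) = -1*½ = -½)
m(L, c) = 7/2 (m(L, c) = -(-2 - 5)/2 = -½*(-7) = 7/2)
m(-7, 2) - 1*372 = 7/2 - 1*372 = 7/2 - 372 = -737/2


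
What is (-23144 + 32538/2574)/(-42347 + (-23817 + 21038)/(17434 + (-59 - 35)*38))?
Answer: 12505229026/22893658827 ≈ 0.54623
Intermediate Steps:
(-23144 + 32538/2574)/(-42347 + (-23817 + 21038)/(17434 + (-59 - 35)*38)) = (-23144 + 32538*(1/2574))/(-42347 - 2779/(17434 - 94*38)) = (-23144 + 493/39)/(-42347 - 2779/(17434 - 3572)) = -902123/(39*(-42347 - 2779/13862)) = -902123/(39*(-587016893/13862)) = -902123/39*(-13862/587016893) = 12505229026/22893658827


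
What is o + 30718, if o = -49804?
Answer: -19086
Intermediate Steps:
o + 30718 = -49804 + 30718 = -19086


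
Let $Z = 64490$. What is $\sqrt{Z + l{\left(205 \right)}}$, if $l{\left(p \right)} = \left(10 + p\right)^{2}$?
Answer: $11 \sqrt{915} \approx 332.74$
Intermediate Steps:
$\sqrt{Z + l{\left(205 \right)}} = \sqrt{64490 + \left(10 + 205\right)^{2}} = \sqrt{64490 + 215^{2}} = \sqrt{64490 + 46225} = \sqrt{110715} = 11 \sqrt{915}$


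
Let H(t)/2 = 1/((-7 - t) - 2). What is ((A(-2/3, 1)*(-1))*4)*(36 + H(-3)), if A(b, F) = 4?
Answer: -1712/3 ≈ -570.67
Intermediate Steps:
H(t) = 2/(-9 - t) (H(t) = 2/((-7 - t) - 2) = 2/(-9 - t))
((A(-2/3, 1)*(-1))*4)*(36 + H(-3)) = ((4*(-1))*4)*(36 - 2/(9 - 3)) = (-4*4)*(36 - 2/6) = -16*(36 - 2*1/6) = -16*(36 - 1/3) = -16*107/3 = -1712/3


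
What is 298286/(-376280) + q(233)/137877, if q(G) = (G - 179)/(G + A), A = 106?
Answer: -774553205641/977080067380 ≈ -0.79272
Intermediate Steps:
q(G) = (-179 + G)/(106 + G) (q(G) = (G - 179)/(G + 106) = (-179 + G)/(106 + G))
298286/(-376280) + q(233)/137877 = 298286/(-376280) + ((-179 + 233)/(106 + 233))/137877 = 298286*(-1/376280) + (54/339)*(1/137877) = -149143/188140 + ((1/339)*54)*(1/137877) = -149143/188140 + (18/113)*(1/137877) = -149143/188140 + 6/5193367 = -774553205641/977080067380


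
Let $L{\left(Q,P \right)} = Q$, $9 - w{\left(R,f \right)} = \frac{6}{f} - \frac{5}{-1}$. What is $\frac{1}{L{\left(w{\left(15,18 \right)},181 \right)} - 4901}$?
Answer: $- \frac{3}{14692} \approx -0.00020419$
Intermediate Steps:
$w{\left(R,f \right)} = 4 - \frac{6}{f}$ ($w{\left(R,f \right)} = 9 - \left(\frac{6}{f} - \frac{5}{-1}\right) = 9 - \left(\frac{6}{f} - -5\right) = 9 - \left(\frac{6}{f} + 5\right) = 9 - \left(5 + \frac{6}{f}\right) = 4 - \frac{6}{f}$)
$\frac{1}{L{\left(w{\left(15,18 \right)},181 \right)} - 4901} = \frac{1}{\left(4 - \frac{6}{18}\right) - 4901} = \frac{1}{\left(4 - \frac{1}{3}\right) - 4901} = \frac{1}{\frac{11}{3} - 4901} = \frac{1}{- \frac{14692}{3}} = - \frac{3}{14692}$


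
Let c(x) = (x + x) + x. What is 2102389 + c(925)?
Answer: 2105164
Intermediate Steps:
c(x) = 3*x (c(x) = 2*x + x = 3*x)
2102389 + c(925) = 2102389 + 3*925 = 2102389 + 2775 = 2105164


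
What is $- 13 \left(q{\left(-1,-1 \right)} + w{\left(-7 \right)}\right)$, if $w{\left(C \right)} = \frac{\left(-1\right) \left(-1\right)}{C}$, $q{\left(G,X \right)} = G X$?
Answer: $- \frac{78}{7} \approx -11.143$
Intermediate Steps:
$w{\left(C \right)} = \frac{1}{C}$ ($w{\left(C \right)} = 1 \frac{1}{C} = \frac{1}{C}$)
$- 13 \left(q{\left(-1,-1 \right)} + w{\left(-7 \right)}\right) = - 13 \left(\left(-1\right) \left(-1\right) + \frac{1}{-7}\right) = - 13 \left(1 - \frac{1}{7}\right) = \left(-13\right) \frac{6}{7} = - \frac{78}{7}$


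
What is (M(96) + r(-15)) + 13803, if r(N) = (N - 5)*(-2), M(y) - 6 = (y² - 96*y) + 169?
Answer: 14018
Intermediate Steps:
M(y) = 175 + y² - 96*y (M(y) = 6 + ((y² - 96*y) + 169) = 6 + (169 + y² - 96*y) = 175 + y² - 96*y)
r(N) = 10 - 2*N (r(N) = (-5 + N)*(-2) = 10 - 2*N)
(M(96) + r(-15)) + 13803 = ((175 + 96² - 96*96) + (10 - 2*(-15))) + 13803 = ((175 + 9216 - 9216) + (10 + 30)) + 13803 = (175 + 40) + 13803 = 215 + 13803 = 14018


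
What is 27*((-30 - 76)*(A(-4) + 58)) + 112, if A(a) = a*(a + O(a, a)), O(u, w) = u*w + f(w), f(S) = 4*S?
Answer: -211676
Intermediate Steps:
O(u, w) = 4*w + u*w (O(u, w) = u*w + 4*w = 4*w + u*w)
A(a) = a*(a + a*(4 + a))
27*((-30 - 76)*(A(-4) + 58)) + 112 = 27*((-30 - 76)*((-4)²*(5 - 4) + 58)) + 112 = 27*(-106*(16*1 + 58)) + 112 = 27*(-106*(16 + 58)) + 112 = 27*(-106*74) + 112 = 27*(-7844) + 112 = -211788 + 112 = -211676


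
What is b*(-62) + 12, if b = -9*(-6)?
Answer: -3336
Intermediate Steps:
b = 54
b*(-62) + 12 = 54*(-62) + 12 = -3348 + 12 = -3336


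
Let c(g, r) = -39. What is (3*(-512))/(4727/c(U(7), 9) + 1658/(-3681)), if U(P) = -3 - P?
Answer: 73502208/5821583 ≈ 12.626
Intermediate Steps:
(3*(-512))/(4727/c(U(7), 9) + 1658/(-3681)) = (3*(-512))/(4727/(-39) + 1658/(-3681)) = -1536/(4727*(-1/39) + 1658*(-1/3681)) = -1536/(-4727/39 - 1658/3681) = -1536/(-5821583/47853) = -1536*(-47853/5821583) = 73502208/5821583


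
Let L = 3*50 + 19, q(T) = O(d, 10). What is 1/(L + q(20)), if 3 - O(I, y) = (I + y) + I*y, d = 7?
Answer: 1/85 ≈ 0.011765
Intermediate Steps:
O(I, y) = 3 - I - y - I*y (O(I, y) = 3 - ((I + y) + I*y) = 3 - (I + y + I*y) = 3 + (-I - y - I*y) = 3 - I - y - I*y)
q(T) = -84 (q(T) = 3 - 1*7 - 1*10 - 1*7*10 = 3 - 7 - 10 - 70 = -84)
L = 169 (L = 150 + 19 = 169)
1/(L + q(20)) = 1/(169 - 84) = 1/85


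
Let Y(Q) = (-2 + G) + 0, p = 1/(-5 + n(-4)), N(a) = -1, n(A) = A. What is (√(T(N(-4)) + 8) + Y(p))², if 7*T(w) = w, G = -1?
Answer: (21 - √385)²/49 ≈ 0.038786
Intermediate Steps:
T(w) = w/7
p = -⅑ (p = 1/(-5 - 4) = 1/(-9) = -⅑ ≈ -0.11111)
Y(Q) = -3 (Y(Q) = (-2 - 1) + 0 = -3 + 0 = -3)
(√(T(N(-4)) + 8) + Y(p))² = (√((⅐)*(-1) + 8) - 3)² = (√(-⅐ + 8) - 3)² = (√(55/7) - 3)² = (√385/7 - 3)² = (-3 + √385/7)²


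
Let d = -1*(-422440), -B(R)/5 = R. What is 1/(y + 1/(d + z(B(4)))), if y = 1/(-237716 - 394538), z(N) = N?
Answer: 133538367340/104917 ≈ 1.2728e+6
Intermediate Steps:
B(R) = -5*R
d = 422440
y = -1/632254 (y = 1/(-632254) = -1/632254 ≈ -1.5816e-6)
1/(y + 1/(d + z(B(4)))) = 1/(-1/632254 + 1/(422440 - 5*4)) = 1/(-1/632254 + 1/(422440 - 20)) = 1/(-1/632254 + 1/422420) = 1/(104917/133538367340) = 133538367340/104917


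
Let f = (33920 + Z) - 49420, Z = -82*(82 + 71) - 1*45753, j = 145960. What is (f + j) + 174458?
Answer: 246619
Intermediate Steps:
Z = -58299 (Z = -82*153 - 45753 = -12546 - 45753 = -58299)
f = -73799 (f = (33920 - 58299) - 49420 = -24379 - 49420 = -73799)
(f + j) + 174458 = (-73799 + 145960) + 174458 = 72161 + 174458 = 246619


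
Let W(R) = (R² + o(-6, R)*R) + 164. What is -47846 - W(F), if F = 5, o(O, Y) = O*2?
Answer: -47975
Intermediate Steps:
o(O, Y) = 2*O
W(R) = 164 + R² - 12*R (W(R) = (R² + (2*(-6))*R) + 164 = (R² - 12*R) + 164 = 164 + R² - 12*R)
-47846 - W(F) = -47846 - (164 + 5² - 12*5) = -47846 - (164 + 25 - 60) = -47846 - 1*129 = -47846 - 129 = -47975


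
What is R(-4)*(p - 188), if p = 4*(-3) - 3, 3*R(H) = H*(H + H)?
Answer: -6496/3 ≈ -2165.3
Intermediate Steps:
R(H) = 2*H²/3 (R(H) = (H*(H + H))/3 = (H*(2*H))/3 = (2*H²)/3 = 2*H²/3)
p = -15 (p = -12 - 3 = -15)
R(-4)*(p - 188) = ((⅔)*(-4)²)*(-15 - 188) = ((⅔)*16)*(-203) = (32/3)*(-203) = -6496/3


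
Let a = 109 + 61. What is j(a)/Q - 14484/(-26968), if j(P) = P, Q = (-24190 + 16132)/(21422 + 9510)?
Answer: -1041859543/1597854 ≈ -652.04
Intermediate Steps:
a = 170
Q = -4029/15466 (Q = -8058/30932 = -8058*1/30932 = -4029/15466 ≈ -0.26051)
j(a)/Q - 14484/(-26968) = 170/(-4029/15466) - 14484/(-26968) = 170*(-15466/4029) - 14484*(-1/26968) = -154660/237 + 3621/6742 = -1041859543/1597854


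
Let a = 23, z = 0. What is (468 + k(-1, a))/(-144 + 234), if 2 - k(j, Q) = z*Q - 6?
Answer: 238/45 ≈ 5.2889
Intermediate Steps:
k(j, Q) = 8 (k(j, Q) = 2 - (0*Q - 6) = 2 - (0 - 6) = 2 - 1*(-6) = 2 + 6 = 8)
(468 + k(-1, a))/(-144 + 234) = (468 + 8)/(-144 + 234) = 476/90 = 476*(1/90) = 238/45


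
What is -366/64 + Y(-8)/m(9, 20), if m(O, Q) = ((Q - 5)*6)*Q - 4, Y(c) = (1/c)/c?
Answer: -657335/114944 ≈ -5.7187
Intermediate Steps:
Y(c) = c⁻² (Y(c) = 1/(c*c) = c⁻²)
m(O, Q) = -4 + Q*(-30 + 6*Q) (m(O, Q) = ((-5 + Q)*6)*Q - 4 = (-30 + 6*Q)*Q - 4 = Q*(-30 + 6*Q) - 4 = -4 + Q*(-30 + 6*Q))
-366/64 + Y(-8)/m(9, 20) = -366/64 + 1/((-8)²*(-4 - 30*20 + 6*20²)) = -366*1/64 + 1/(64*(-4 - 600 + 6*400)) = -183/32 + 1/(64*(-4 - 600 + 2400)) = -183/32 + (1/64)/1796 = -183/32 + (1/64)*(1/1796) = -183/32 + 1/114944 = -657335/114944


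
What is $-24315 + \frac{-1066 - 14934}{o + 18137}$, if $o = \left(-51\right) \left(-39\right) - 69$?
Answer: $- \frac{487701955}{20057} \approx -24316.0$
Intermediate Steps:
$o = 1920$ ($o = 1989 - 69 = 1920$)
$-24315 + \frac{-1066 - 14934}{o + 18137} = -24315 + \frac{-1066 - 14934}{1920 + 18137} = -24315 - \frac{16000}{20057} = - \frac{487701955}{20057}$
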